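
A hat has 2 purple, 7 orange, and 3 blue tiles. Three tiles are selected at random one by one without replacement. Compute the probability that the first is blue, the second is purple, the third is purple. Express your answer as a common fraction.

Multiply the conditional probability of each draw in order, without replacement, so each draw removes one from its color and from the total.
P = (3/12) · (2/11) · (1/10) = 1/220 ≈ 0.0045.

1/220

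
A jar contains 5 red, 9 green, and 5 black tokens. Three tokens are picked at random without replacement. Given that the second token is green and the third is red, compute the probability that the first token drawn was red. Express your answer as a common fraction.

4/17

P(first=red and the second token is green and the third is red) = (5/19)·(9/18)·(4/17) = 10/323.
P(E) = Σ over first color = 10/323 + 20/323 + 25/646 = 5/38.
By Bayes, P(first=red | E) = 10/323 / 5/38 = 4/17 ≈ 0.2353.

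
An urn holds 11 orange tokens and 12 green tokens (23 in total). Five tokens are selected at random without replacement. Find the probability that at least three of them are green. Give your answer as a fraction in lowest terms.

1667/3059

Sum the hypergeometric tail for j = 3,…,5 green tokens.
Favorable = C(12,3)·C(11,2) + C(12,4)·C(11,1) + C(12,5)·C(11,0) = 18337; total = C(23,5) = 33649.
P = 18337/33649 = 1667/3059 ≈ 0.5449.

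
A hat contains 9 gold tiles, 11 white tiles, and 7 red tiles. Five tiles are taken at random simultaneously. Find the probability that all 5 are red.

7/26910

Unordered draws without replacement: count favorable combinations over C(27,5).
Favorable = C(9,0) · C(11,0) · C(7,5) = 21; total = C(27,5) = 80730.
P = 21/80730 = 7/26910 ≈ 0.0003.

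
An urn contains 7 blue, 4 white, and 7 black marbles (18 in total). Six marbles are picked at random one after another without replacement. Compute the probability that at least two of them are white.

83/204

Sum the hypergeometric tail for j = 2,…,4 white marbles.
Favorable = C(4,2)·C(14,4) + C(4,3)·C(14,3) + C(4,4)·C(14,2) = 7553; total = C(18,6) = 18564.
P = 7553/18564 = 83/204 ≈ 0.4069.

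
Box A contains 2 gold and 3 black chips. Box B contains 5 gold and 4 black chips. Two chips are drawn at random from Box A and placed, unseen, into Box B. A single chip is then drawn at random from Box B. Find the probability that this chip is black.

Condition on how many of the transferred chips are black (from Box A: 3 black of 5; then Box B has 11 total).
  0 black: C(3,0)C(2,2)/C(5,2) = 1/10; then P = 4/11
  1 black: C(3,1)C(2,1)/C(5,2) = 3/5; then P = 5/11
  2 black: C(3,2)C(2,0)/C(5,2) = 3/10; then P = 6/11
P(black from Box B) = 26/55 ≈ 0.4727.

26/55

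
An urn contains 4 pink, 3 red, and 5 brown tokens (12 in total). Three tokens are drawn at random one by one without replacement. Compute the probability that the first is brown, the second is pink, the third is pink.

1/22

Multiply the conditional probability of each draw in order, without replacement, so each draw removes one from its color and from the total.
P = (5/12) · (4/11) · (3/10) = 1/22 ≈ 0.0455.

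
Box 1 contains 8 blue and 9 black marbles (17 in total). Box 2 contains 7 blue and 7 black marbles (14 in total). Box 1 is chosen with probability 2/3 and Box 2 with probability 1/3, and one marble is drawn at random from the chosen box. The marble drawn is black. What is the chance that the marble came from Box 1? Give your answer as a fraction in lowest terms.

36/53

P(black | Box 1) = 9/17; P(black | Box 2) = 1/2.
P(black) = 2/3·9/17 + 1/3·1/2 = 53/102.
By Bayes' rule, P(Box 1 | black) = 6/17 / 53/102 = 36/53 ≈ 0.6792.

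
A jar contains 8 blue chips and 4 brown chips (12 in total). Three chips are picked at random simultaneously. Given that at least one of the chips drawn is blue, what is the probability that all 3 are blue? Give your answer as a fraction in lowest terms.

7/27

P(all 3 blue) = C(8,3)/C(12,3) = 14/55; P(at least one blue) = 1 − C(4,3)/C(12,3) = 54/55.
Since 'all 3 blue' ⊆ 'at least one blue', P(all 3 | at least one) = 14/55 / 54/55 = 7/27 ≈ 0.2593.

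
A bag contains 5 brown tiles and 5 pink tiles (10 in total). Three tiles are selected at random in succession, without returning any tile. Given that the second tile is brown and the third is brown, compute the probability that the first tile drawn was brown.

3/8

P(first=brown and the second tile is brown and the third is brown) = (5/10)·(4/9)·(3/8) = 1/12.
P(E) = Σ over first color = 1/12 + 5/36 = 2/9.
By Bayes, P(first=brown | E) = 1/12 / 2/9 = 3/8 ≈ 0.3750.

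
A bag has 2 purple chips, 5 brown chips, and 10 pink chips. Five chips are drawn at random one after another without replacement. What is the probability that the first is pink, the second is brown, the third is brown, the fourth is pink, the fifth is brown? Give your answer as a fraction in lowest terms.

45/6188

Multiply the conditional probability of each draw in order, without replacement, so each draw removes one from its color and from the total.
P = (10/17) · (5/16) · (4/15) · (9/14) · (3/13) = 45/6188 ≈ 0.0073.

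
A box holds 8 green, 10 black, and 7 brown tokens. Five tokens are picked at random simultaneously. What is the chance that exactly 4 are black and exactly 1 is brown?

7/253

Unordered draws without replacement: count favorable combinations over C(25,5).
Favorable = C(8,0) · C(10,4) · C(7,1) = 1470; total = C(25,5) = 53130.
P = 1470/53130 = 7/253 ≈ 0.0277.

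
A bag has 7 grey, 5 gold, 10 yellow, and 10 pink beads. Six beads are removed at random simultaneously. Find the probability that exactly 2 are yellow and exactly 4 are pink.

75/7192

Unordered draws without replacement: count favorable combinations over C(32,6).
Favorable = C(7,0) · C(5,0) · C(10,2) · C(10,4) = 9450; total = C(32,6) = 906192.
P = 9450/906192 = 75/7192 ≈ 0.0104.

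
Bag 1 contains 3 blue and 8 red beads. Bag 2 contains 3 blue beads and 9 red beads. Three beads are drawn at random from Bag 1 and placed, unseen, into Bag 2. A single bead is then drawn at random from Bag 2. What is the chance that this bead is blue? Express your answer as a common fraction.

14/55

Condition on how many of the transferred beads are blue (from Bag 1: 3 blue of 11; then Bag 2 has 15 total).
  0 blue: C(3,0)C(8,3)/C(11,3) = 56/165; then P = 3/15
  1 blue: C(3,1)C(8,2)/C(11,3) = 28/55; then P = 4/15
  2 blue: C(3,2)C(8,1)/C(11,3) = 8/55; then P = 5/15
  3 blue: C(3,3)C(8,0)/C(11,3) = 1/165; then P = 6/15
P(blue from Bag 2) = 14/55 ≈ 0.2545.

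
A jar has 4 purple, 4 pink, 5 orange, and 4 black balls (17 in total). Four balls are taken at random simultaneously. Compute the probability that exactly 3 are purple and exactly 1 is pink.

4/595

Unordered draws without replacement: count favorable combinations over C(17,4).
Favorable = C(4,3) · C(4,1) · C(5,0) · C(4,0) = 16; total = C(17,4) = 2380.
P = 16/2380 = 4/595 ≈ 0.0067.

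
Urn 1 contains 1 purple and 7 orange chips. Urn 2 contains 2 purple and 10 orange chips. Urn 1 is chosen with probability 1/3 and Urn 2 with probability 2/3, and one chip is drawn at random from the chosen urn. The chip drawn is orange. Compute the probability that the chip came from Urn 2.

P(orange | Urn 1) = 7/8; P(orange | Urn 2) = 5/6.
P(orange) = 1/3·7/8 + 2/3·5/6 = 61/72.
By Bayes' rule, P(Urn 2 | orange) = 5/9 / 61/72 = 40/61 ≈ 0.6557.

40/61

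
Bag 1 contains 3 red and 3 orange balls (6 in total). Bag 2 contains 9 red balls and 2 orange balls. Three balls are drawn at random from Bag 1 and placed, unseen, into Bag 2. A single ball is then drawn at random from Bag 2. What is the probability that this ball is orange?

Condition on how many of the transferred balls are orange (from Bag 1: 3 orange of 6; then Bag 2 has 14 total).
  0 orange: C(3,0)C(3,3)/C(6,3) = 1/20; then P = 2/14
  1 orange: C(3,1)C(3,2)/C(6,3) = 9/20; then P = 3/14
  2 orange: C(3,2)C(3,1)/C(6,3) = 9/20; then P = 4/14
  3 orange: C(3,3)C(3,0)/C(6,3) = 1/20; then P = 5/14
P(orange from Bag 2) = 1/4 ≈ 0.2500.

1/4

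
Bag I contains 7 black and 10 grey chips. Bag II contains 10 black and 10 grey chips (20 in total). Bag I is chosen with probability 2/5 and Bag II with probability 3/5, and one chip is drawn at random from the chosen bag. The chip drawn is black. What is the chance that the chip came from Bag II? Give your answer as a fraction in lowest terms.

P(black | Bag I) = 7/17; P(black | Bag II) = 1/2.
P(black) = 2/5·7/17 + 3/5·1/2 = 79/170.
By Bayes' rule, P(Bag II | black) = 3/10 / 79/170 = 51/79 ≈ 0.6456.

51/79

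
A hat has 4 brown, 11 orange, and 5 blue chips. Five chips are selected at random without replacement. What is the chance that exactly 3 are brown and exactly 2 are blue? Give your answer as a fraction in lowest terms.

Unordered draws without replacement: count favorable combinations over C(20,5).
Favorable = C(4,3) · C(11,0) · C(5,2) = 40; total = C(20,5) = 15504.
P = 40/15504 = 5/1938 ≈ 0.0026.

5/1938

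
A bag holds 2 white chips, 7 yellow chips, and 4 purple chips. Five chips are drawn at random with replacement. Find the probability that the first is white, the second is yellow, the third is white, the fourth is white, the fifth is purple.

224/371293

Multiply the conditional probability of each draw in order, with replacement (the composition resets each draw).
P = (2/13) · (7/13) · (2/13) · (2/13) · (4/13) = 224/371293 ≈ 0.0006.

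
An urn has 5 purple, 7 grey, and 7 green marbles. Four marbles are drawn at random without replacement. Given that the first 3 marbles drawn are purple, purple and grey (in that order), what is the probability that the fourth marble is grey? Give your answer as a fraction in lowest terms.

3/8

After removing 2 purple, 1 grey, the urn has 6 grey out of 16 remaining.
P(fourth is grey | given) = 6/16 = 3/8 ≈ 0.3750.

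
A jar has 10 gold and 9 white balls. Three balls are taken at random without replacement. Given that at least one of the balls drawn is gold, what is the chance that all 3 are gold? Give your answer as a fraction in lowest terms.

P(all 3 gold) = C(10,3)/C(19,3) = 40/323; P(at least one gold) = 1 − C(9,3)/C(19,3) = 295/323.
Since 'all 3 gold' ⊆ 'at least one gold', P(all 3 | at least one) = 40/323 / 295/323 = 8/59 ≈ 0.1356.

8/59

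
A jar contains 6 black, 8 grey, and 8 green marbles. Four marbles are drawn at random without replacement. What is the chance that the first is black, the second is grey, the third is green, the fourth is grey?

16/1045

Multiply the conditional probability of each draw in order, without replacement, so each draw removes one from its color and from the total.
P = (6/22) · (8/21) · (8/20) · (7/19) = 16/1045 ≈ 0.0153.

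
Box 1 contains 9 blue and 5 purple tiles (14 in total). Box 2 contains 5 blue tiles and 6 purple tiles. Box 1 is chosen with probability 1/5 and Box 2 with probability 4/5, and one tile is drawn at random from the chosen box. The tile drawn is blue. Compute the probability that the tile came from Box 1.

P(blue | Box 1) = 9/14; P(blue | Box 2) = 5/11.
P(blue) = 1/5·9/14 + 4/5·5/11 = 379/770.
By Bayes' rule, P(Box 1 | blue) = 9/70 / 379/770 = 99/379 ≈ 0.2612.

99/379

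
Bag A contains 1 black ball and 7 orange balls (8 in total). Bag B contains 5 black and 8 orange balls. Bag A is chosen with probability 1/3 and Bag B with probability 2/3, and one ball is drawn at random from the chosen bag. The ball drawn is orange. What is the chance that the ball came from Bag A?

91/219

P(orange | Bag A) = 7/8; P(orange | Bag B) = 8/13.
P(orange) = 1/3·7/8 + 2/3·8/13 = 73/104.
By Bayes' rule, P(Bag A | orange) = 7/24 / 73/104 = 91/219 ≈ 0.4155.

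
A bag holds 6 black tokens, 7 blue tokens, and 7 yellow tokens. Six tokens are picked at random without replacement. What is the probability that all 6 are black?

1/38760

Unordered draws without replacement: count favorable combinations over C(20,6).
Favorable = C(6,6) · C(7,0) · C(7,0) = 1; total = C(20,6) = 38760.
P = 1/38760 = 1/38760 ≈ 0.0000.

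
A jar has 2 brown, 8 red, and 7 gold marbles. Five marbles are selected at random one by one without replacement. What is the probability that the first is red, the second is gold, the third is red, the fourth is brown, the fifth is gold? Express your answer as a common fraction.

Multiply the conditional probability of each draw in order, without replacement, so each draw removes one from its color and from the total.
P = (8/17) · (7/16) · (7/15) · (2/14) · (6/13) = 7/1105 ≈ 0.0063.

7/1105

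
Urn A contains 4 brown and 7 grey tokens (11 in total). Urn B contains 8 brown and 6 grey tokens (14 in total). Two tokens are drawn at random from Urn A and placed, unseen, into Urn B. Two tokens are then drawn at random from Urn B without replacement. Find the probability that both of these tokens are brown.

311/1100

Condition on how many of the transferred tokens are brown (from Urn A: 4 brown of 11; then Urn B has 16 total).
  0 brown: C(4,0)C(7,2)/C(11,2) = 21/55; then P = C(8,2)/C(16,2) = 7/30
  1 brown: C(4,1)C(7,1)/C(11,2) = 28/55; then P = C(9,2)/C(16,2) = 3/10
  2 brown: C(4,2)C(7,0)/C(11,2) = 6/55; then P = C(10,2)/C(16,2) = 3/8
P(both brown) = 311/1100 ≈ 0.2827.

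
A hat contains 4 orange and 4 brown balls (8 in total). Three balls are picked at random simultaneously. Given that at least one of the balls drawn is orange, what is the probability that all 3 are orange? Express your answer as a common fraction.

1/13

P(all 3 orange) = C(4,3)/C(8,3) = 1/14; P(at least one orange) = 1 − C(4,3)/C(8,3) = 13/14.
Since 'all 3 orange' ⊆ 'at least one orange', P(all 3 | at least one) = 1/14 / 13/14 = 1/13 ≈ 0.0769.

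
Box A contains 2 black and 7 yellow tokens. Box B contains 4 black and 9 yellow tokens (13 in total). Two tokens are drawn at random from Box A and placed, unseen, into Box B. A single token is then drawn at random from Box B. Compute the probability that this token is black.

Condition on how many of the transferred tokens are black (from Box A: 2 black of 9; then Box B has 15 total).
  0 black: C(2,0)C(7,2)/C(9,2) = 7/12; then P = 4/15
  1 black: C(2,1)C(7,1)/C(9,2) = 7/18; then P = 5/15
  2 black: C(2,2)C(7,0)/C(9,2) = 1/36; then P = 6/15
P(black from Box B) = 8/27 ≈ 0.2963.

8/27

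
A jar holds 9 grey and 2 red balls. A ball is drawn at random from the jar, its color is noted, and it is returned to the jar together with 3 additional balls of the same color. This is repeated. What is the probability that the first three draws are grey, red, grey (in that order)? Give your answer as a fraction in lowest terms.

108/1309

Track the composition after each reinforcement of +3.
P = (9/11) · (2/14) · (12/17) = 108/1309 ≈ 0.0825.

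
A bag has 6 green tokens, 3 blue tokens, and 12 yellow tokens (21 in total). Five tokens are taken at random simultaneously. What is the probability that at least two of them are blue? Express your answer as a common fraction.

Sum the hypergeometric tail for j = 2,…,3 blue tokens.
Favorable = C(3,2)·C(18,3) + C(3,3)·C(18,2) = 2601; total = C(21,5) = 20349.
P = 2601/20349 = 17/133 ≈ 0.1278.

17/133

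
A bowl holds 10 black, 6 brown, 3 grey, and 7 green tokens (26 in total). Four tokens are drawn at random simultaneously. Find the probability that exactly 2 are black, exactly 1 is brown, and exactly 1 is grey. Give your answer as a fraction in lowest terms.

Unordered draws without replacement: count favorable combinations over C(26,4).
Favorable = C(10,2) · C(6,1) · C(3,1) · C(7,0) = 810; total = C(26,4) = 14950.
P = 810/14950 = 81/1495 ≈ 0.0542.

81/1495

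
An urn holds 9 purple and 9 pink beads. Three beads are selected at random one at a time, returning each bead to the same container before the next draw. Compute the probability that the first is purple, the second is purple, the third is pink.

1/8

Multiply the conditional probability of each draw in order, with replacement (the composition resets each draw).
P = (9/18) · (9/18) · (9/18) = 1/8 ≈ 0.1250.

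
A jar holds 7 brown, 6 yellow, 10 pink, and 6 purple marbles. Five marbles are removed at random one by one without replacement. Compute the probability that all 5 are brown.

Unordered draws without replacement: count favorable combinations over C(29,5).
Favorable = C(7,5) · C(6,0) · C(10,0) · C(6,0) = 21; total = C(29,5) = 118755.
P = 21/118755 = 1/5655 ≈ 0.0002.

1/5655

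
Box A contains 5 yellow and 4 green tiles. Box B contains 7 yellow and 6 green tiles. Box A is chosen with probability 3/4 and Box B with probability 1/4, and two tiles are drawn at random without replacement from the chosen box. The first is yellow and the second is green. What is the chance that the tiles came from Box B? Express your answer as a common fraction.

21/86

P(E | Box A) = 5/18; P(E | Box B) = 7/26.
P(E) = 3/4·5/18 + 1/4·7/26 = 43/156.
By Bayes' rule, P(Box B | E) = 7/104 / 43/156 = 21/86 ≈ 0.2442.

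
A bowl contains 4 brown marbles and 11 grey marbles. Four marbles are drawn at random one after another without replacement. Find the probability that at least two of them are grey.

Sum the hypergeometric tail for j = 2,…,4 grey marbles.
Favorable = C(11,2)·C(4,2) + C(11,3)·C(4,1) + C(11,4)·C(4,0) = 1320; total = C(15,4) = 1365.
P = 1320/1365 = 88/91 ≈ 0.9670.

88/91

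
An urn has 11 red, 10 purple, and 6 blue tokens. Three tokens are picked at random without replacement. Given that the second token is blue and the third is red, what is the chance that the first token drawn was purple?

2/5

P(first=purple and the second token is blue and the third is red) = (10/27)·(6/26)·(11/25) = 22/585.
P(E) = Σ over first color = 22/585 + 22/585 + 11/585 = 11/117.
By Bayes, P(first=purple | E) = 22/585 / 11/117 = 2/5 ≈ 0.4000.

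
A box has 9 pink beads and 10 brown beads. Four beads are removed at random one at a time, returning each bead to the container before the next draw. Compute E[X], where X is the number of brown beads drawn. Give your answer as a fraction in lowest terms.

40/19

By linearity of expectation, E[X] = Σ P(draw i is brown); each independent draw has P(brown) = 10/19.
E[X] = 4 · 10/19 = 40/19 ≈ 2.1053.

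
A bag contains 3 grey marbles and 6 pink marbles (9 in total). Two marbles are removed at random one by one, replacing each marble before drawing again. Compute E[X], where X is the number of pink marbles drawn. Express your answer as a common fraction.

By linearity of expectation, E[X] = Σ P(draw i is pink); each independent draw has P(pink) = 6/9.
E[X] = 2 · 6/9 = 4/3 ≈ 1.3333.

4/3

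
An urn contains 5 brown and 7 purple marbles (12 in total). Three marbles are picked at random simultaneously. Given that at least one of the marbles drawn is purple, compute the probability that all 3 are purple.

1/6

P(all 3 purple) = C(7,3)/C(12,3) = 7/44; P(at least one purple) = 1 − C(5,3)/C(12,3) = 21/22.
Since 'all 3 purple' ⊆ 'at least one purple', P(all 3 | at least one) = 7/44 / 21/22 = 1/6 ≈ 0.1667.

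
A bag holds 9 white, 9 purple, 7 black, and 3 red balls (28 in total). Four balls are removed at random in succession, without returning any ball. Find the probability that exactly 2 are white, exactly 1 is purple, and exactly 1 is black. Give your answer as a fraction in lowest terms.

Unordered draws without replacement: count favorable combinations over C(28,4).
Favorable = C(9,2) · C(9,1) · C(7,1) · C(3,0) = 2268; total = C(28,4) = 20475.
P = 2268/20475 = 36/325 ≈ 0.1108.

36/325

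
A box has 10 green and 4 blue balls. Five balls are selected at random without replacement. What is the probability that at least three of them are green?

Sum the hypergeometric tail for j = 3,…,5 green balls.
Favorable = C(10,3)·C(4,2) + C(10,4)·C(4,1) + C(10,5)·C(4,0) = 1812; total = C(14,5) = 2002.
P = 1812/2002 = 906/1001 ≈ 0.9051.

906/1001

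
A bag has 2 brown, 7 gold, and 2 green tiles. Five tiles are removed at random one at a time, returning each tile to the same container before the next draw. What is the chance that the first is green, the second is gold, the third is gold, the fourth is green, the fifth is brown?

Multiply the conditional probability of each draw in order, with replacement (the composition resets each draw).
P = (2/11) · (7/11) · (7/11) · (2/11) · (2/11) = 392/161051 ≈ 0.0024.

392/161051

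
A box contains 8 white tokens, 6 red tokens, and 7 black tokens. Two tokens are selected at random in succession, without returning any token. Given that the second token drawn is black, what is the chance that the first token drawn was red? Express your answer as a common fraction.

P(first=red and the second token drawn is black) = (6/21)·(7/20) = 1/10.
P(the second token drawn is black) = Σ over first color = 2/15 + 1/10 + 1/10 = 1/3.
By Bayes, P(first=red | the second token drawn is black) = 1/10 / 1/3 = 3/10 ≈ 0.3000.

3/10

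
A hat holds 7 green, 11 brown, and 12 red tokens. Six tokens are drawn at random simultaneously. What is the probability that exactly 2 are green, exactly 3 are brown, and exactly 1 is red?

132/1885

Unordered draws without replacement: count favorable combinations over C(30,6).
Favorable = C(7,2) · C(11,3) · C(12,1) = 41580; total = C(30,6) = 593775.
P = 41580/593775 = 132/1885 ≈ 0.0700.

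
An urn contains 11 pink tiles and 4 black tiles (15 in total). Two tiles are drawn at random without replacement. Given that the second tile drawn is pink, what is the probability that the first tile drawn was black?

2/7

P(first=black and the second tile drawn is pink) = (4/15)·(11/14) = 22/105.
P(the second tile drawn is pink) = Σ over first color = 11/21 + 22/105 = 11/15.
By Bayes, P(first=black | the second tile drawn is pink) = 22/105 / 11/15 = 2/7 ≈ 0.2857.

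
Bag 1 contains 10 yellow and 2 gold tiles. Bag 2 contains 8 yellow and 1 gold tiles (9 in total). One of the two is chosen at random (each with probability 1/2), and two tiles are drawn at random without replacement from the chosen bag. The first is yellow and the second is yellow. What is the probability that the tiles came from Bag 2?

P(E | Bag 1) = 15/22; P(E | Bag 2) = 7/9.
P(E) = 1/2·15/22 + 1/2·7/9 = 289/396.
By Bayes' rule, P(Bag 2 | E) = 7/18 / 289/396 = 154/289 ≈ 0.5329.

154/289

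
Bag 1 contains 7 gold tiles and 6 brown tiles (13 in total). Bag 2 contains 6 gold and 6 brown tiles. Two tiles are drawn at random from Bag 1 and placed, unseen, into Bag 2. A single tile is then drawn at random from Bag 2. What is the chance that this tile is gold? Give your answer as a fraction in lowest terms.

Condition on how many of the transferred tiles are gold (from Bag 1: 7 gold of 13; then Bag 2 has 14 total).
  0 gold: C(7,0)C(6,2)/C(13,2) = 5/26; then P = 6/14
  1 gold: C(7,1)C(6,1)/C(13,2) = 7/13; then P = 7/14
  2 gold: C(7,2)C(6,0)/C(13,2) = 7/26; then P = 8/14
P(gold from Bag 2) = 46/91 ≈ 0.5055.

46/91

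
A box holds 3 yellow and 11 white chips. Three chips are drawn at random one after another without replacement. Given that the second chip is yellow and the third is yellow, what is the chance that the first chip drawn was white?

11/12

P(first=white and the second chip is yellow and the third is yellow) = (11/14)·(3/13)·(2/12) = 11/364.
P(E) = Σ over first color = 1/364 + 11/364 = 3/91.
By Bayes, P(first=white | E) = 11/364 / 3/91 = 11/12 ≈ 0.9167.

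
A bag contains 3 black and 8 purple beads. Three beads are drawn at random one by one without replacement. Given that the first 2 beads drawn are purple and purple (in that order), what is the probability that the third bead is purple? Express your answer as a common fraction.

2/3

After removing 2 purple, the bag has 6 purple out of 9 remaining.
P(third is purple | given) = 6/9 = 2/3 ≈ 0.6667.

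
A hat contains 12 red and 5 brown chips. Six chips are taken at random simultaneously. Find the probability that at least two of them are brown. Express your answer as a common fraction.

Sum the hypergeometric tail for j = 2,…,5 brown chips.
Favorable = C(5,2)·C(12,4) + C(5,3)·C(12,3) + C(5,4)·C(12,2) + C(5,5)·C(12,1) = 7492; total = C(17,6) = 12376.
P = 7492/12376 = 1873/3094 ≈ 0.6054.

1873/3094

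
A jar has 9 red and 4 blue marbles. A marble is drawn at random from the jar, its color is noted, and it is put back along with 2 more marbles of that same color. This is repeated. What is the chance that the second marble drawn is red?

Condition on the first draw. If first is red (prob 9/13), second-red has prob (11)/(15); if not (prob 4/13), it has prob 9/(15).
P = (9/13)·(11/15) + (4/13)·(9/15) = 9/13 ≈ 0.6923.

9/13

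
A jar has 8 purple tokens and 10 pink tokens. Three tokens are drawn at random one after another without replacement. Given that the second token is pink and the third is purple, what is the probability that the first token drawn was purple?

P(first=purple and the second token is pink and the third is purple) = (8/18)·(10/17)·(7/16) = 35/306.
P(E) = Σ over first color = 35/306 + 5/34 = 40/153.
By Bayes, P(first=purple | E) = 35/306 / 40/153 = 7/16 ≈ 0.4375.

7/16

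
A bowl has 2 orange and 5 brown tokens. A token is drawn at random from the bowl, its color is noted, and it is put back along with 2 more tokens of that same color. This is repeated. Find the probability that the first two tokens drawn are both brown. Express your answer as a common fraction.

5/9

After a brown draw the bowl holds 7 brown out of 9.
P = (5/7)·(7/9) = 5/9 ≈ 0.5556.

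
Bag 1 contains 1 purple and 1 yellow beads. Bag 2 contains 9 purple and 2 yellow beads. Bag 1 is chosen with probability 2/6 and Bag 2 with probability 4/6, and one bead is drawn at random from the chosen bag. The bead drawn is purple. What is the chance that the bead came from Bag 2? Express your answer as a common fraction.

P(purple | Bag 1) = 1/2; P(purple | Bag 2) = 9/11.
P(purple) = 1/3·1/2 + 2/3·9/11 = 47/66.
By Bayes' rule, P(Bag 2 | purple) = 6/11 / 47/66 = 36/47 ≈ 0.7660.

36/47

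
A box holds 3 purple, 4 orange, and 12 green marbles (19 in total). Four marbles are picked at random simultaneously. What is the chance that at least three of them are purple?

Sum the hypergeometric tail for j = 3,…,3 purple marbles.
Favorable = C(3,3)·C(16,1) = 16; total = C(19,4) = 3876.
P = 16/3876 = 4/969 ≈ 0.0041.

4/969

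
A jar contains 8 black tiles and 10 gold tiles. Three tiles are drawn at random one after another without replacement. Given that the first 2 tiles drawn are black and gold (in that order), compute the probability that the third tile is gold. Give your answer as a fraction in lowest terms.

9/16

After removing 1 black, 1 gold, the jar has 9 gold out of 16 remaining.
P(third is gold | given) = 9/16 ≈ 0.5625.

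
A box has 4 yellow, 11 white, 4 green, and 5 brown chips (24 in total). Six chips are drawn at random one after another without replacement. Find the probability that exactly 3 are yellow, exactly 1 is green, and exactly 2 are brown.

Unordered draws without replacement: count favorable combinations over C(24,6).
Favorable = C(4,3) · C(11,0) · C(4,1) · C(5,2) = 160; total = C(24,6) = 134596.
P = 160/134596 = 40/33649 ≈ 0.0012.

40/33649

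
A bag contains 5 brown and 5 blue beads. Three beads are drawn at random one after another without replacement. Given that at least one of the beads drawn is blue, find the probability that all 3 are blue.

1/11

P(all 3 blue) = C(5,3)/C(10,3) = 1/12; P(at least one blue) = 1 − C(5,3)/C(10,3) = 11/12.
Since 'all 3 blue' ⊆ 'at least one blue', P(all 3 | at least one) = 1/12 / 11/12 = 1/11 ≈ 0.0909.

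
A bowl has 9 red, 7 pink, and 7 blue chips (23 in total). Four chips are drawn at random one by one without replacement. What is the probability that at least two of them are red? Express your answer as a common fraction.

654/1265

Sum the hypergeometric tail for j = 2,…,4 red chips.
Favorable = C(9,2)·C(14,2) + C(9,3)·C(14,1) + C(9,4)·C(14,0) = 4578; total = C(23,4) = 8855.
P = 4578/8855 = 654/1265 ≈ 0.5170.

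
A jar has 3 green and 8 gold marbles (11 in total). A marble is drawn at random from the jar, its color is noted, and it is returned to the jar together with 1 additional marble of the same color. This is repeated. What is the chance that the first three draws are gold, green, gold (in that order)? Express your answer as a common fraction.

Track the composition after each reinforcement of +1.
P = (8/11) · (3/12) · (9/13) = 18/143 ≈ 0.1259.

18/143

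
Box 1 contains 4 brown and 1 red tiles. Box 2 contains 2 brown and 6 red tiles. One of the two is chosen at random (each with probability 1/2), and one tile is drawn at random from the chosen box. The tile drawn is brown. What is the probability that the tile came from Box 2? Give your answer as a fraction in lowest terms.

5/21

P(brown | Box 1) = 4/5; P(brown | Box 2) = 1/4.
P(brown) = 1/2·4/5 + 1/2·1/4 = 21/40.
By Bayes' rule, P(Box 2 | brown) = 1/8 / 21/40 = 5/21 ≈ 0.2381.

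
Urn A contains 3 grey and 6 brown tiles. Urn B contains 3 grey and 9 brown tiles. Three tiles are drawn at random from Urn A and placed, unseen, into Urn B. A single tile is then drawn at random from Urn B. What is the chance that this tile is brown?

11/15

Condition on how many of the transferred tiles are brown (from Urn A: 6 brown of 9; then Urn B has 15 total).
  0 brown: C(6,0)C(3,3)/C(9,3) = 1/84; then P = 9/15
  1 brown: C(6,1)C(3,2)/C(9,3) = 3/14; then P = 10/15
  2 brown: C(6,2)C(3,1)/C(9,3) = 15/28; then P = 11/15
  3 brown: C(6,3)C(3,0)/C(9,3) = 5/21; then P = 12/15
P(brown from Urn B) = 11/15 ≈ 0.7333.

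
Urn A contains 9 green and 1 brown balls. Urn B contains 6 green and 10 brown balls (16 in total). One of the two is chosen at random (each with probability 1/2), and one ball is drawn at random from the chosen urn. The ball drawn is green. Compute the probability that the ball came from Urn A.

P(green | Urn A) = 9/10; P(green | Urn B) = 3/8.
P(green) = 1/2·9/10 + 1/2·3/8 = 51/80.
By Bayes' rule, P(Urn A | green) = 9/20 / 51/80 = 12/17 ≈ 0.7059.

12/17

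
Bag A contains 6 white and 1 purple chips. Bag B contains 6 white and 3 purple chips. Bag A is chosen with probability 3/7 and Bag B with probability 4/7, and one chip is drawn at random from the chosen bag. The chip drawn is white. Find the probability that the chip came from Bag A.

27/55

P(white | Bag A) = 6/7; P(white | Bag B) = 2/3.
P(white) = 3/7·6/7 + 4/7·2/3 = 110/147.
By Bayes' rule, P(Bag A | white) = 18/49 / 110/147 = 27/55 ≈ 0.4909.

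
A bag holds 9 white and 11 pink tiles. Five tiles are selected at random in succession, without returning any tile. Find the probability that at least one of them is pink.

Use the complement: P(at least one pink) = 1 − P(no pink).
P(none) = C(9,5)/C(20,5) = 126/15504.
So P = 1 − 126/15504 = 2563/2584 ≈ 0.9919.

2563/2584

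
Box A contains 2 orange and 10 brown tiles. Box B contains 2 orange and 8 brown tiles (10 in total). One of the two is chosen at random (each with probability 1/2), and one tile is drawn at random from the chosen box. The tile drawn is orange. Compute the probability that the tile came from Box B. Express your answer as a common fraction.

P(orange | Box A) = 1/6; P(orange | Box B) = 1/5.
P(orange) = 1/2·1/6 + 1/2·1/5 = 11/60.
By Bayes' rule, P(Box B | orange) = 1/10 / 11/60 = 6/11 ≈ 0.5455.

6/11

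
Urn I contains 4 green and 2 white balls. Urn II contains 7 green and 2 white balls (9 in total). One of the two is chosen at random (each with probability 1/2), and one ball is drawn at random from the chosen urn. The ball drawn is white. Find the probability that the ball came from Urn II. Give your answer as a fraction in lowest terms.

P(white | Urn I) = 1/3; P(white | Urn II) = 2/9.
P(white) = 1/2·1/3 + 1/2·2/9 = 5/18.
By Bayes' rule, P(Urn II | white) = 1/9 / 5/18 = 2/5 ≈ 0.4000.

2/5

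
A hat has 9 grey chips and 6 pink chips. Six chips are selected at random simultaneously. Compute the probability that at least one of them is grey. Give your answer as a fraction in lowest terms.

Use the complement: P(at least one grey) = 1 − P(no grey).
P(none) = C(6,6)/C(15,6) = 1/5005.
So P = 1 − 1/5005 = 5004/5005 ≈ 0.9998.

5004/5005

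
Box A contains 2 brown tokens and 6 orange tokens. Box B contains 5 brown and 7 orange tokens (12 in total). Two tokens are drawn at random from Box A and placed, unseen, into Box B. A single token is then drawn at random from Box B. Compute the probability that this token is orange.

17/28

Condition on how many of the transferred tokens are orange (from Box A: 6 orange of 8; then Box B has 14 total).
  0 orange: C(6,0)C(2,2)/C(8,2) = 1/28; then P = 7/14
  1 orange: C(6,1)C(2,1)/C(8,2) = 3/7; then P = 8/14
  2 orange: C(6,2)C(2,0)/C(8,2) = 15/28; then P = 9/14
P(orange from Box B) = 17/28 ≈ 0.6071.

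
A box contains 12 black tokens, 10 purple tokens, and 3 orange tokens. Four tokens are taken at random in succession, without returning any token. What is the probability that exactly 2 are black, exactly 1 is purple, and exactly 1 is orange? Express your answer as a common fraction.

18/115

Unordered draws without replacement: count favorable combinations over C(25,4).
Favorable = C(12,2) · C(10,1) · C(3,1) = 1980; total = C(25,4) = 12650.
P = 1980/12650 = 18/115 ≈ 0.1565.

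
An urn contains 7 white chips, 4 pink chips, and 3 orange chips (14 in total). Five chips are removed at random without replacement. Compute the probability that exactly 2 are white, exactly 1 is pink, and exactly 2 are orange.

18/143

Unordered draws without replacement: count favorable combinations over C(14,5).
Favorable = C(7,2) · C(4,1) · C(3,2) = 252; total = C(14,5) = 2002.
P = 252/2002 = 18/143 ≈ 0.1259.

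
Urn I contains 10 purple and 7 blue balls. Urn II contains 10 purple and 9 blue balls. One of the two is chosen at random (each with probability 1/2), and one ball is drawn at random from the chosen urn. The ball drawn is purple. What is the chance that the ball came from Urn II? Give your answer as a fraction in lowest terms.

P(purple | Urn I) = 10/17; P(purple | Urn II) = 10/19.
P(purple) = 1/2·10/17 + 1/2·10/19 = 180/323.
By Bayes' rule, P(Urn II | purple) = 5/19 / 180/323 = 17/36 ≈ 0.4722.

17/36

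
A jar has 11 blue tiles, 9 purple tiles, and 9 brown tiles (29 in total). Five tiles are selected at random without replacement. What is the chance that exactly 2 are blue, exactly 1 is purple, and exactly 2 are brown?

Unordered draws without replacement: count favorable combinations over C(29,5).
Favorable = C(11,2) · C(9,1) · C(9,2) = 17820; total = C(29,5) = 118755.
P = 17820/118755 = 396/2639 ≈ 0.1501.

396/2639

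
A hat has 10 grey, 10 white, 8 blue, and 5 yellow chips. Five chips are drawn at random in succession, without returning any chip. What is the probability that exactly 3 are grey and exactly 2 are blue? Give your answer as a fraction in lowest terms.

Unordered draws without replacement: count favorable combinations over C(33,5).
Favorable = C(10,3) · C(10,0) · C(8,2) · C(5,0) = 3360; total = C(33,5) = 237336.
P = 3360/237336 = 140/9889 ≈ 0.0142.

140/9889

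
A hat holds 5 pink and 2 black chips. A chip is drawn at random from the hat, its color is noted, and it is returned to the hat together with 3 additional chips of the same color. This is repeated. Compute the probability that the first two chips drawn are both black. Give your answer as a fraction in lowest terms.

After a black draw the hat holds 5 black out of 10.
P = (2/7)·(5/10) = 1/7 ≈ 0.1429.

1/7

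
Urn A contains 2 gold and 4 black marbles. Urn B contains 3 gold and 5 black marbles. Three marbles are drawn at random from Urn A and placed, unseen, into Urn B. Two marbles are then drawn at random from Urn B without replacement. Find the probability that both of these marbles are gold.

Condition on how many of the transferred marbles are gold (from Urn A: 2 gold of 6; then Urn B has 11 total).
  0 gold: C(2,0)C(4,3)/C(6,3) = 1/5; then P = C(3,2)/C(11,2) = 3/55
  1 gold: C(2,1)C(4,2)/C(6,3) = 3/5; then P = C(4,2)/C(11,2) = 6/55
  2 gold: C(2,2)C(4,1)/C(6,3) = 1/5; then P = C(5,2)/C(11,2) = 2/11
P(both gold) = 31/275 ≈ 0.1127.

31/275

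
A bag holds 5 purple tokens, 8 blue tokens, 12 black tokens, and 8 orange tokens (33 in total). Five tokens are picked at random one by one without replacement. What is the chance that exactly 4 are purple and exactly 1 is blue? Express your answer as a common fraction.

Unordered draws without replacement: count favorable combinations over C(33,5).
Favorable = C(5,4) · C(8,1) · C(12,0) · C(8,0) = 40; total = C(33,5) = 237336.
P = 40/237336 = 5/29667 ≈ 0.0002.

5/29667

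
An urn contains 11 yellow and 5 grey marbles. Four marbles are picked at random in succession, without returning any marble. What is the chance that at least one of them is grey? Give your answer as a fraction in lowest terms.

Use the complement: P(at least one grey) = 1 − P(no grey).
P(none) = C(11,4)/C(16,4) = 330/1820.
So P = 1 − 330/1820 = 149/182 ≈ 0.8187.

149/182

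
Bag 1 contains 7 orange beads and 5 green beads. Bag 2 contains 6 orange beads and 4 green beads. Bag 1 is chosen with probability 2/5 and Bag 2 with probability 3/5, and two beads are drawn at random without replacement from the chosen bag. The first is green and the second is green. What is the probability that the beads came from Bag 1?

25/58

P(E | Bag 1) = 5/33; P(E | Bag 2) = 2/15.
P(E) = 2/5·5/33 + 3/5·2/15 = 116/825.
By Bayes' rule, P(Bag 1 | E) = 2/33 / 116/825 = 25/58 ≈ 0.4310.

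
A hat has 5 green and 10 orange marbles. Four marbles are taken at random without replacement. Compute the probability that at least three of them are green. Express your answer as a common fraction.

1/13

Sum the hypergeometric tail for j = 3,…,4 green marbles.
Favorable = C(5,3)·C(10,1) + C(5,4)·C(10,0) = 105; total = C(15,4) = 1365.
P = 105/1365 = 1/13 ≈ 0.0769.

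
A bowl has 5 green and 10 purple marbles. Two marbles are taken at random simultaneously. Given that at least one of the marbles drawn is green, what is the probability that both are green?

P(both green) = C(5,2)/C(15,2) = 2/21; P(at least one green) = 1 − C(10,2)/C(15,2) = 4/7.
Since 'both green' ⊆ 'at least one green', P(both | at least one) = 2/21 / 4/7 = 1/6 ≈ 0.1667.

1/6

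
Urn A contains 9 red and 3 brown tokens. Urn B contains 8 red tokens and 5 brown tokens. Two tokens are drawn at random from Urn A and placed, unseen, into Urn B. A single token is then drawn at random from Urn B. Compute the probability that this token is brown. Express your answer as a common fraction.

11/30

Condition on how many of the transferred tokens are brown (from Urn A: 3 brown of 12; then Urn B has 15 total).
  0 brown: C(3,0)C(9,2)/C(12,2) = 6/11; then P = 5/15
  1 brown: C(3,1)C(9,1)/C(12,2) = 9/22; then P = 6/15
  2 brown: C(3,2)C(9,0)/C(12,2) = 1/22; then P = 7/15
P(brown from Urn B) = 11/30 ≈ 0.3667.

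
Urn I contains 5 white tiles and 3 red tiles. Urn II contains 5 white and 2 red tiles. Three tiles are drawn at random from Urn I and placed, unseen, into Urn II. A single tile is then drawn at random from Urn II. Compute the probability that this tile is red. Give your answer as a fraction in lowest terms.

Condition on how many of the transferred tiles are red (from Urn I: 3 red of 8; then Urn II has 10 total).
  0 red: C(3,0)C(5,3)/C(8,3) = 5/28; then P = 2/10
  1 red: C(3,1)C(5,2)/C(8,3) = 15/28; then P = 3/10
  2 red: C(3,2)C(5,1)/C(8,3) = 15/56; then P = 4/10
  3 red: C(3,3)C(5,0)/C(8,3) = 1/56; then P = 5/10
P(red from Urn II) = 5/16 ≈ 0.3125.

5/16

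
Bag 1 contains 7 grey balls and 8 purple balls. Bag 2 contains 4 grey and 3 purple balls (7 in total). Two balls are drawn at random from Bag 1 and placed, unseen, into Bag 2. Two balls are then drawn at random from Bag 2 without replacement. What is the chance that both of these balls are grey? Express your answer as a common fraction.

Condition on how many of the transferred balls are grey (from Bag 1: 7 grey of 15; then Bag 2 has 9 total).
  0 grey: C(7,0)C(8,2)/C(15,2) = 4/15; then P = C(4,2)/C(9,2) = 1/6
  1 grey: C(7,1)C(8,1)/C(15,2) = 8/15; then P = C(5,2)/C(9,2) = 5/18
  2 grey: C(7,2)C(8,0)/C(15,2) = 1/5; then P = C(6,2)/C(9,2) = 5/12
P(both grey) = 149/540 ≈ 0.2759.

149/540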